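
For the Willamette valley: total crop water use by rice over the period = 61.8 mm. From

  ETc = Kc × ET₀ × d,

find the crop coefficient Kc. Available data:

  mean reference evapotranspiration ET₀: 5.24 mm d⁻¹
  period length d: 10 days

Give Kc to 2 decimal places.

1.18

ETc = Kc × ET₀ × d  ⇒  Kc = ETc / (ET₀ × d)
Kc = 61.8 / (5.24 × 10) = 61.8 / 52.40 = 1.1794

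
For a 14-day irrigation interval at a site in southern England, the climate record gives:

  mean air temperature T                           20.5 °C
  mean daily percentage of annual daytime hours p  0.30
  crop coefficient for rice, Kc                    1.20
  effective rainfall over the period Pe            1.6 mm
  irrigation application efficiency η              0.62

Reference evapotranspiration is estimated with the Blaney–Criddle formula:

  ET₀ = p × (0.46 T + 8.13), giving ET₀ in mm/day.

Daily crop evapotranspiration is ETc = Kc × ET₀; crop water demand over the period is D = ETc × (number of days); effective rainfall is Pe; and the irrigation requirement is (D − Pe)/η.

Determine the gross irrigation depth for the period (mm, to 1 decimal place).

140.2 mm

ET₀ = 0.30 × (0.46 × 20.5 + 8.13) = 0.30 × 17.560 = 5.2680 mm/d
ETc = Kc × ET₀ = 1.20 × 5.2680 = 6.3216 mm/d
Crop demand D = ETc × 14 d = 6.3216 × 14 = 88.502 mm
D − Pe = 88.502 − 1.6 = 86.902 mm
Gross irrigation = 86.902 / 0.62 = 140.165 mm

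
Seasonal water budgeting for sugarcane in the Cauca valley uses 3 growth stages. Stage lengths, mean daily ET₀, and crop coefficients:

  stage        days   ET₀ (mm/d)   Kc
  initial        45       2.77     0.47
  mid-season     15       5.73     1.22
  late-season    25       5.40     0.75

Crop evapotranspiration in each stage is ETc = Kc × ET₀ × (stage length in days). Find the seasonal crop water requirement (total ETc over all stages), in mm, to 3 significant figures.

265 mm

initial: 0.47 × 2.77 × 45 = 58.59 mm
mid-season: 1.22 × 5.73 × 15 = 104.86 mm
late-season: 0.75 × 5.40 × 25 = 101.25 mm
Seasonal total = 264.70 mm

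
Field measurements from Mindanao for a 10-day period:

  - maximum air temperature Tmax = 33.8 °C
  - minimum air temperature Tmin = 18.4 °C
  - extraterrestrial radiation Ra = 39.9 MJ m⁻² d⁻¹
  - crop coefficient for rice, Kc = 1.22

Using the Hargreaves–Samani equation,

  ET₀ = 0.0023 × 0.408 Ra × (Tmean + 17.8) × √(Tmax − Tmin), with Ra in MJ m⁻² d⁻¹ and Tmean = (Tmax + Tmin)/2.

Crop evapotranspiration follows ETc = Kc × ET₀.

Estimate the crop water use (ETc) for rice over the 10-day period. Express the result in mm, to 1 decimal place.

Tmean = (33.8 + 18.4)/2 = 26.10 °C
0.408 Ra = 0.408 × 39.9 = 16.2792 mm/d equivalent
ET₀ = 0.0023 × 16.2792 × (26.10 + 17.8) × √15.4 = 0.0023 × 16.2792 × 43.90 × 3.9243 = 6.4504 mm/d
ETc = Kc × ET₀ = 1.22 × 6.4504 = 7.8695 mm/d
Over 10 days: 7.8695 × 10 = 78.695 mm

78.7 mm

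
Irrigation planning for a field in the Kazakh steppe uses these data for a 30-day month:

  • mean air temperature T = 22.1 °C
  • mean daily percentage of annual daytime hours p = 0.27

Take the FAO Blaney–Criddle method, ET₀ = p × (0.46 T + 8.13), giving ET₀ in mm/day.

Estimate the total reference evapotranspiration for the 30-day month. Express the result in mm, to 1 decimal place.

148.2 mm

ET₀ = 0.27 × (0.46 × 22.1 + 8.13) = 0.27 × 18.296 = 4.9399 mm/d
Monthly total = 4.9399 × 30 = 148.197 mm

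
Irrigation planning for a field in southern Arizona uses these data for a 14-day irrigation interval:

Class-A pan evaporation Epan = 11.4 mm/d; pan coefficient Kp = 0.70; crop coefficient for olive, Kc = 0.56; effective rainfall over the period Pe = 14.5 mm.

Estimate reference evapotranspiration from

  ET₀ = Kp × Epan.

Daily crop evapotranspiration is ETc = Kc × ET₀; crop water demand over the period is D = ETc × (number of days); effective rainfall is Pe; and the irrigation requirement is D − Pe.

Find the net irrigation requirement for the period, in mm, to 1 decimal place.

48.1 mm

ET₀ = 0.70 × 11.4 = 7.9800 mm/d
ETc = Kc × ET₀ = 0.56 × 7.9800 = 4.4688 mm/d
Crop demand D = ETc × 14 d = 4.4688 × 14 = 62.563 mm
D − Pe = 62.563 − 14.5 = 48.063 mm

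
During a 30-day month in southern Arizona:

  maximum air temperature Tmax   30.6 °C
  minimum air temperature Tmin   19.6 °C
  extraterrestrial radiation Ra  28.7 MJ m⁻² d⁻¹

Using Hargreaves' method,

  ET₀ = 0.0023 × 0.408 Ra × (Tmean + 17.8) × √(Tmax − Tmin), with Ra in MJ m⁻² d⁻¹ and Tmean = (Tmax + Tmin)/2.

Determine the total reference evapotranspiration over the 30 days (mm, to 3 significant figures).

Tmean = (30.6 + 19.6)/2 = 25.10 °C
0.408 Ra = 0.408 × 28.7 = 11.7096 mm/d equivalent
ET₀ = 0.0023 × 11.7096 × (25.10 + 17.8) × √11.0 = 0.0023 × 11.7096 × 42.90 × 3.3166 = 3.8320 mm/d
Over 30 days: 3.8320 × 30 = 114.960 mm

115 mm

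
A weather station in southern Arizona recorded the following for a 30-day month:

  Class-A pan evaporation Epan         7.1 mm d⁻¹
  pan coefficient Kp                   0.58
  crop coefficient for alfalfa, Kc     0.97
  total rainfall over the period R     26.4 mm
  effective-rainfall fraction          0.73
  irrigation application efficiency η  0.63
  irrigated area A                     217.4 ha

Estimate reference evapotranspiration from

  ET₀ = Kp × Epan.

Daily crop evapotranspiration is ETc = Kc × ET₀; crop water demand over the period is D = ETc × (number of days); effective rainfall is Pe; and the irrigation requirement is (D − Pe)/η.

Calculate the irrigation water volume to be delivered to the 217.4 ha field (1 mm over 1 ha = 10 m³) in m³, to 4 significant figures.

ET₀ = 0.58 × 7.1 = 4.1180 mm/d
ETc = Kc × ET₀ = 0.97 × 4.1180 = 3.9945 mm/d
Crop demand D = ETc × 30 d = 3.9945 × 30 = 119.835 mm
Pe = 0.73 × 26.4 = 19.272 mm
D − Pe = 119.835 − 19.272 = 100.563 mm
Gross irrigation = 100.563 / 0.63 = 159.624 mm
Volume = 159.624 mm × 217.4 ha × 10 = 347022.6 m³

347000 m³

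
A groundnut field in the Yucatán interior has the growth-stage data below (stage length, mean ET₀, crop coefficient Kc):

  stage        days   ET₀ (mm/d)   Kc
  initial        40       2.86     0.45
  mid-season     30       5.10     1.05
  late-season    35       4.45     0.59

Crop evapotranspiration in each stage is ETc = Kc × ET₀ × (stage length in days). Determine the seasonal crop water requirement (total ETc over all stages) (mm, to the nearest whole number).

initial: 0.45 × 2.86 × 40 = 51.48 mm
mid-season: 1.05 × 5.10 × 30 = 160.65 mm
late-season: 0.59 × 4.45 × 35 = 91.89 mm
Seasonal total = 304.02 mm

304 mm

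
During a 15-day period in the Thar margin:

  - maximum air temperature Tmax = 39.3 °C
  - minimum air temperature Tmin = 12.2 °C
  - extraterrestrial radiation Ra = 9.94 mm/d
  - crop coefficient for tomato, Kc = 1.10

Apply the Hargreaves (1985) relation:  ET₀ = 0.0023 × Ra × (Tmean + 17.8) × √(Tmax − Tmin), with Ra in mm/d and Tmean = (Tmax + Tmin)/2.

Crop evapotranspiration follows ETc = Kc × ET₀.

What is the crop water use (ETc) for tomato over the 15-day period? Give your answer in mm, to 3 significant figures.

Tmean = (39.3 + 12.2)/2 = 25.75 °C
ET₀ = 0.0023 × 9.94 × (25.75 + 17.8) × √27.1 = 0.0023 × 9.94 × 43.55 × 5.2058 = 5.1831 mm/d
ETc = Kc × ET₀ = 1.10 × 5.1831 = 5.7014 mm/d
Over 15 days: 5.7014 × 15 = 85.521 mm

85.5 mm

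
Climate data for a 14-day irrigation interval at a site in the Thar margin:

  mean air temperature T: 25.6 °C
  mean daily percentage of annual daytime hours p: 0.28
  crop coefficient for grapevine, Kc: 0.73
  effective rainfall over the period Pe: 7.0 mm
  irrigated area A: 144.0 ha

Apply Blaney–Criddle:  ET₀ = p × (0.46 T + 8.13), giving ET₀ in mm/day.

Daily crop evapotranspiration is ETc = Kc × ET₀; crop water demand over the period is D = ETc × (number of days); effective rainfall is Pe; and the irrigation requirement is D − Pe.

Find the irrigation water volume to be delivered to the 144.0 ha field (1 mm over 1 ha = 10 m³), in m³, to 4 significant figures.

71950 m³

ET₀ = 0.28 × (0.46 × 25.6 + 8.13) = 0.28 × 19.906 = 5.5737 mm/d
ETc = Kc × ET₀ = 0.73 × 5.5737 = 4.0688 mm/d
Crop demand D = ETc × 14 d = 4.0688 × 14 = 56.963 mm
D − Pe = 56.963 − 7.0 = 49.963 mm
Volume = 49.963 mm × 144.0 ha × 10 = 71946.7 m³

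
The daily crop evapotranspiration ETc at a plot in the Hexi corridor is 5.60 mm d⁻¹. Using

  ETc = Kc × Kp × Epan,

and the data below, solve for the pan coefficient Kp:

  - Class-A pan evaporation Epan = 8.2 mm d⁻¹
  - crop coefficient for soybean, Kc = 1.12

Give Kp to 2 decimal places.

ETc = Kc × Kp × Epan  ⇒  Kp = ETc / (Kc × Epan)
Kp = 5.60 / (1.12 × 8.2) = 5.60 / 9.184 = 0.6098

0.61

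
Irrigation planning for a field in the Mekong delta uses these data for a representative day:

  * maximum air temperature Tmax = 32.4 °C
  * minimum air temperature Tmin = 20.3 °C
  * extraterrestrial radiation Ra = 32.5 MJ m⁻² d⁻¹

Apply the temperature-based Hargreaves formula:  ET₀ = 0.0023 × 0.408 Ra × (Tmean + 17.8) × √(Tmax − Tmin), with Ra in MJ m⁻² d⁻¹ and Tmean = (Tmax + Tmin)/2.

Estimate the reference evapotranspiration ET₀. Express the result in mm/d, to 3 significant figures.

4.68 mm/d

Tmean = (32.4 + 20.3)/2 = 26.35 °C
0.408 Ra = 0.408 × 32.5 = 13.2600 mm/d equivalent
ET₀ = 0.0023 × 13.2600 × (26.35 + 17.8) × √12.1 = 0.0023 × 13.2600 × 44.15 × 3.4785 = 4.6838 mm/d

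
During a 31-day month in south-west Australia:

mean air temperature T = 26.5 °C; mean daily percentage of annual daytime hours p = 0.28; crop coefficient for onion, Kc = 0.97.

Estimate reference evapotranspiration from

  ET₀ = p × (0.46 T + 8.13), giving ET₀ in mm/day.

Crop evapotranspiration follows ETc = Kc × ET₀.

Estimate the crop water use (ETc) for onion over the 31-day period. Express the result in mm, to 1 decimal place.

ET₀ = 0.28 × (0.46 × 26.5 + 8.13) = 0.28 × 20.320 = 5.6896 mm/d
ETc = Kc × ET₀ = 0.97 × 5.6896 = 5.5189 mm/d
Over 31 days: 5.5189 × 31 = 171.086 mm

171.1 mm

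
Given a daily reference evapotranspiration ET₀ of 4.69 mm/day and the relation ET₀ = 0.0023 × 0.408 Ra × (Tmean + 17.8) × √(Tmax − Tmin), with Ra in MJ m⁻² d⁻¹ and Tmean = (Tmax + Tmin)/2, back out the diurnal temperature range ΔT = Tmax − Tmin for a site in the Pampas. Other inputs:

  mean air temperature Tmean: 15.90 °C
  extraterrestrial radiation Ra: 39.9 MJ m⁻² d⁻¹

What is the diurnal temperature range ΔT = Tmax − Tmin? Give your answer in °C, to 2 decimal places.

13.82 °C

√ΔT = ET₀ / [0.0023 × 0.408 × Ra × (Tmean+17.8)] = 4.69 / (0.0023 × 16.2792 × 33.70) = 3.7169
ΔT = 3.7169² = 13.815 °C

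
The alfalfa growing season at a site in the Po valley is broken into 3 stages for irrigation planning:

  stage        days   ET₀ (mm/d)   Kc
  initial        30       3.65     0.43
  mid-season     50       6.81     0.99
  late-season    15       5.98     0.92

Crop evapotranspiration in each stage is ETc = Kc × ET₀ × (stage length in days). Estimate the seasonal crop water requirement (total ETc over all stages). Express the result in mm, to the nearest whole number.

467 mm

initial: 0.43 × 3.65 × 30 = 47.09 mm
mid-season: 0.99 × 6.81 × 50 = 337.10 mm
late-season: 0.92 × 5.98 × 15 = 82.52 mm
Seasonal total = 466.71 mm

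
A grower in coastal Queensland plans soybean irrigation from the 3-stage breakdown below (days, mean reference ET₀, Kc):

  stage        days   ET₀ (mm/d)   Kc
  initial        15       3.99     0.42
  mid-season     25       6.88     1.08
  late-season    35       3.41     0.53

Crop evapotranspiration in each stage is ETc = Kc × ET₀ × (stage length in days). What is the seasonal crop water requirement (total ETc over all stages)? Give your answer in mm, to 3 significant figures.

initial: 0.42 × 3.99 × 15 = 25.14 mm
mid-season: 1.08 × 6.88 × 25 = 185.76 mm
late-season: 0.53 × 3.41 × 35 = 63.26 mm
Seasonal total = 274.16 mm

274 mm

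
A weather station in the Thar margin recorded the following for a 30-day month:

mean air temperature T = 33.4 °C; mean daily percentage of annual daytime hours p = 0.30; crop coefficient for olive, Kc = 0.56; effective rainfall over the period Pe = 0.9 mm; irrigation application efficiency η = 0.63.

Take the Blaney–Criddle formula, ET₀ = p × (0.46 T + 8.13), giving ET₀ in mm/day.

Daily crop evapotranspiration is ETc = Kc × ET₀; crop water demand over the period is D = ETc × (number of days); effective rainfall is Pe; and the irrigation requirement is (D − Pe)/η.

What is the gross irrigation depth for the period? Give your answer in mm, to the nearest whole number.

187 mm

ET₀ = 0.30 × (0.46 × 33.4 + 8.13) = 0.30 × 23.494 = 7.0482 mm/d
ETc = Kc × ET₀ = 0.56 × 7.0482 = 3.9470 mm/d
Crop demand D = ETc × 30 d = 3.9470 × 30 = 118.410 mm
D − Pe = 118.410 − 0.9 = 117.510 mm
Gross irrigation = 117.510 / 0.63 = 186.524 mm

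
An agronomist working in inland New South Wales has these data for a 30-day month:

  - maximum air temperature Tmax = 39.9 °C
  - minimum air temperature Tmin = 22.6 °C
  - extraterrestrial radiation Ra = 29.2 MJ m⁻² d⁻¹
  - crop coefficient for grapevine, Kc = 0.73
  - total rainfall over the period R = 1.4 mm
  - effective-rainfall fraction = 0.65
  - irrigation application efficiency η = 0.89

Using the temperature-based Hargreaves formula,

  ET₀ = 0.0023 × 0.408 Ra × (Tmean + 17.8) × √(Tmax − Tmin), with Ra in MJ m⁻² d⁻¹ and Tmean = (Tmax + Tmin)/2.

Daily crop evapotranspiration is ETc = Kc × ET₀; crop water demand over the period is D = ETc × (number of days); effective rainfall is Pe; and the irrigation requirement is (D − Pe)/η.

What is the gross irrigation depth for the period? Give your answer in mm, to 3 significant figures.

Tmean = (39.9 + 22.6)/2 = 31.25 °C
0.408 Ra = 0.408 × 29.2 = 11.9136 mm/d equivalent
ET₀ = 0.0023 × 11.9136 × (31.25 + 17.8) × √17.3 = 0.0023 × 11.9136 × 49.05 × 4.1593 = 5.5902 mm/d
ETc = Kc × ET₀ = 0.73 × 5.5902 = 4.0808 mm/d
Crop demand D = ETc × 30 d = 4.0808 × 30 = 122.424 mm
Pe = 0.65 × 1.4 = 0.910 mm
D − Pe = 122.424 − 0.910 = 121.514 mm
Gross irrigation = 121.514 / 0.89 = 136.533 mm

137 mm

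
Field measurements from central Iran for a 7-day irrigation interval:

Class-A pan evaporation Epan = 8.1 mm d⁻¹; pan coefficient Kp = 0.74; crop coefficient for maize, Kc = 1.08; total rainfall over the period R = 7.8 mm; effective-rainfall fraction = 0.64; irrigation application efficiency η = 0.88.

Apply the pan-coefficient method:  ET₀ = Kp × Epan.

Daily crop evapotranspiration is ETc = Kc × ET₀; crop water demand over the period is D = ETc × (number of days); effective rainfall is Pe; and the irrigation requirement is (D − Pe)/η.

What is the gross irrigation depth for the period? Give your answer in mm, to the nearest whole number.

ET₀ = 0.74 × 8.1 = 5.9940 mm/d
ETc = Kc × ET₀ = 1.08 × 5.9940 = 6.4735 mm/d
Crop demand D = ETc × 7 d = 6.4735 × 7 = 45.315 mm
Pe = 0.64 × 7.8 = 4.992 mm
D − Pe = 45.315 − 4.992 = 40.323 mm
Gross irrigation = 40.323 / 0.88 = 45.822 mm

46 mm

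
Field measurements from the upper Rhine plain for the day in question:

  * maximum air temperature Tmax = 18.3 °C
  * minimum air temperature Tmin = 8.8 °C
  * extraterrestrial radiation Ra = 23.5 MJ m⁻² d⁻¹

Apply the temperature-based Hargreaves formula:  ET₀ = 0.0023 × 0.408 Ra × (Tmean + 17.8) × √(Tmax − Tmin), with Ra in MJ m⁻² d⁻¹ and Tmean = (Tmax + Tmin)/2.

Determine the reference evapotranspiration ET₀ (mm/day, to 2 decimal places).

2.13 mm/day

Tmean = (18.3 + 8.8)/2 = 13.55 °C
0.408 Ra = 0.408 × 23.5 = 9.5880 mm/d equivalent
ET₀ = 0.0023 × 9.5880 × (13.55 + 17.8) × √9.5 = 0.0023 × 9.5880 × 31.35 × 3.0822 = 2.1309 mm/d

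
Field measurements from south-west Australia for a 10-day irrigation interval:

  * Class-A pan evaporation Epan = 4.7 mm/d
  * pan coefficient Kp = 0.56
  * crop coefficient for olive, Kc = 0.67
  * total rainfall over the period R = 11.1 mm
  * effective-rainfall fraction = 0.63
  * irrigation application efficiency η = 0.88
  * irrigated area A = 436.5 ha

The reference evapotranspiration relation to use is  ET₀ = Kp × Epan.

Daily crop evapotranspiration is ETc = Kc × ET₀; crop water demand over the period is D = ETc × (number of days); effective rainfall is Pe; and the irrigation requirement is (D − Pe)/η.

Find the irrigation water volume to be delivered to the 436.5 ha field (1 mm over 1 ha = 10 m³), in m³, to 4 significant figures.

52780 m³

ET₀ = 0.56 × 4.7 = 2.6320 mm/d
ETc = Kc × ET₀ = 0.67 × 2.6320 = 1.7634 mm/d
Crop demand D = ETc × 10 d = 1.7634 × 10 = 17.634 mm
Pe = 0.63 × 11.1 = 6.993 mm
D − Pe = 17.634 − 6.993 = 10.641 mm
Gross irrigation = 10.641 / 0.88 = 12.092 mm
Volume = 12.092 mm × 436.5 ha × 10 = 52781.6 m³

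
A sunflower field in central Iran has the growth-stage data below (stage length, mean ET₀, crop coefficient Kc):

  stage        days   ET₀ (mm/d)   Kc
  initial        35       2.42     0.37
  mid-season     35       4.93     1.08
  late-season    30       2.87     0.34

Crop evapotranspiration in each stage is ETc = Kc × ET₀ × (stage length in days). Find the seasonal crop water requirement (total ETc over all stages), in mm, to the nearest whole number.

initial: 0.37 × 2.42 × 35 = 31.34 mm
mid-season: 1.08 × 4.93 × 35 = 186.35 mm
late-season: 0.34 × 2.87 × 30 = 29.27 mm
Seasonal total = 246.96 mm

247 mm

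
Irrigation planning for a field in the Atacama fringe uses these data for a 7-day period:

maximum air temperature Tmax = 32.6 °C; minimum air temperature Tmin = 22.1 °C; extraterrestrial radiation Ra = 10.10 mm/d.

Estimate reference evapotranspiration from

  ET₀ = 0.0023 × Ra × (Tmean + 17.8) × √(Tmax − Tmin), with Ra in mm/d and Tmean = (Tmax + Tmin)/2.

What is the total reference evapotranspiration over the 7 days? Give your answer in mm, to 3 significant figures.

23.8 mm

Tmean = (32.6 + 22.1)/2 = 27.35 °C
ET₀ = 0.0023 × 10.10 × (27.35 + 17.8) × √10.5 = 0.0023 × 10.10 × 45.15 × 3.2404 = 3.3986 mm/d
Over 7 days: 3.3986 × 7 = 23.790 mm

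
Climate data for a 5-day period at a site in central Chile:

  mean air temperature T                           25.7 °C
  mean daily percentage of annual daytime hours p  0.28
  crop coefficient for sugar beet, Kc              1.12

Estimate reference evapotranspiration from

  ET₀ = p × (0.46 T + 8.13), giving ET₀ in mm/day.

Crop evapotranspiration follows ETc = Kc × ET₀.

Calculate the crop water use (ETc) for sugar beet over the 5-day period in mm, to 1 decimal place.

ET₀ = 0.28 × (0.46 × 25.7 + 8.13) = 0.28 × 19.952 = 5.5866 mm/d
ETc = Kc × ET₀ = 1.12 × 5.5866 = 6.2570 mm/d
Over 5 days: 6.2570 × 5 = 31.285 mm

31.3 mm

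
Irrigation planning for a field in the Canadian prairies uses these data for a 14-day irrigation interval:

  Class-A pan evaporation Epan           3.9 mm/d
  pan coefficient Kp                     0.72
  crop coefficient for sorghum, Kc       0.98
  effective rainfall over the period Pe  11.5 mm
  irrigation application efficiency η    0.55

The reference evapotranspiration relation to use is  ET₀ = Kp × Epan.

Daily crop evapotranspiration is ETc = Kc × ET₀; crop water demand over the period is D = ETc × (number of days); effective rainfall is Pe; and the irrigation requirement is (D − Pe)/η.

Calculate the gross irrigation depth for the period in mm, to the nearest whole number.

49 mm

ET₀ = 0.72 × 3.9 = 2.8080 mm/d
ETc = Kc × ET₀ = 0.98 × 2.8080 = 2.7518 mm/d
Crop demand D = ETc × 14 d = 2.7518 × 14 = 38.525 mm
D − Pe = 38.525 − 11.5 = 27.025 mm
Gross irrigation = 27.025 / 0.55 = 49.136 mm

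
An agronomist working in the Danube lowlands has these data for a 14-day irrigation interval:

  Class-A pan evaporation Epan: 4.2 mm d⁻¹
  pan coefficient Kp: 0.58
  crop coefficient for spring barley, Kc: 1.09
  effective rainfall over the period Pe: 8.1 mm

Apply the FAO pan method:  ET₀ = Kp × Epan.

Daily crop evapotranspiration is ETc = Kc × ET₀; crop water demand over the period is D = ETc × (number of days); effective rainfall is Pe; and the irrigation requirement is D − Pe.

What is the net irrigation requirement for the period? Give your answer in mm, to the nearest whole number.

29 mm

ET₀ = 0.58 × 4.2 = 2.4360 mm/d
ETc = Kc × ET₀ = 1.09 × 2.4360 = 2.6552 mm/d
Crop demand D = ETc × 14 d = 2.6552 × 14 = 37.173 mm
D − Pe = 37.173 − 8.1 = 29.073 mm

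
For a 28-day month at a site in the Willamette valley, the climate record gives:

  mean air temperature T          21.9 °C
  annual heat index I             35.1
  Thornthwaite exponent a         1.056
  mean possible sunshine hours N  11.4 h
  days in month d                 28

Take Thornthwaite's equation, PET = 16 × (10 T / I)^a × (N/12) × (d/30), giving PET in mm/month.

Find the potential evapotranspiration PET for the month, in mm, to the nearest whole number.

98 mm

10T/I = 10 × 21.9 / 35.1 = 6.2393
(10T/I)^a = 6.2393^1.056 = 6.9130
Uncorrected PET = 16 × 6.9130 = 110.608 mm
Correction = (N/12)(d/30) = (11.4/12)(28/30) = 0.8867
PET = 110.608 × 0.8867 = 98.076 mm/month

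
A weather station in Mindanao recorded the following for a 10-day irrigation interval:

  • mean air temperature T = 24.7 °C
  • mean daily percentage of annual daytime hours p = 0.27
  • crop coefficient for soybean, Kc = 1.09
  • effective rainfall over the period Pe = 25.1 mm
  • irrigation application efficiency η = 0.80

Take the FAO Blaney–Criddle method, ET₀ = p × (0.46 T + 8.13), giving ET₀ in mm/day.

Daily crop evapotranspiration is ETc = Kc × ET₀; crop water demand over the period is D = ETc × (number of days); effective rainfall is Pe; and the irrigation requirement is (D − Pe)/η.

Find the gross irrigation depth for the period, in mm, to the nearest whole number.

40 mm

ET₀ = 0.27 × (0.46 × 24.7 + 8.13) = 0.27 × 19.492 = 5.2628 mm/d
ETc = Kc × ET₀ = 1.09 × 5.2628 = 5.7365 mm/d
Crop demand D = ETc × 10 d = 5.7365 × 10 = 57.365 mm
D − Pe = 57.365 − 25.1 = 32.265 mm
Gross irrigation = 32.265 / 0.80 = 40.331 mm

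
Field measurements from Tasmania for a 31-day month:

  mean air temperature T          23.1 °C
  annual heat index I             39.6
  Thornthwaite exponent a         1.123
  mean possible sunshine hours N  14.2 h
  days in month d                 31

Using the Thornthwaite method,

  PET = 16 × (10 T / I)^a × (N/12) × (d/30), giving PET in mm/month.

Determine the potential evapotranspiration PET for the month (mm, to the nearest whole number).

142 mm

10T/I = 10 × 23.1 / 39.6 = 5.8333
(10T/I)^a = 5.8333^1.123 = 7.2464
Uncorrected PET = 16 × 7.2464 = 115.942 mm
Correction = (N/12)(d/30) = (14.2/12)(31/30) = 1.2228
PET = 115.942 × 1.2228 = 141.774 mm/month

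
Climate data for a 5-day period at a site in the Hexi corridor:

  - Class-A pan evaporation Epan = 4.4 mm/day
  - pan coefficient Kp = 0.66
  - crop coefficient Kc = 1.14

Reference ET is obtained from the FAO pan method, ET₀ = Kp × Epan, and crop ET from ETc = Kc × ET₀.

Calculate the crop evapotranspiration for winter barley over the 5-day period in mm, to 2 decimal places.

ET₀ = 0.66 × 4.4 = 2.9040 mm/d
ETc = Kc × ET₀ = 1.14 × 2.9040 = 3.3106 mm/d
Over 5 days: 3.3106 × 5 = 16.553 mm

16.55 mm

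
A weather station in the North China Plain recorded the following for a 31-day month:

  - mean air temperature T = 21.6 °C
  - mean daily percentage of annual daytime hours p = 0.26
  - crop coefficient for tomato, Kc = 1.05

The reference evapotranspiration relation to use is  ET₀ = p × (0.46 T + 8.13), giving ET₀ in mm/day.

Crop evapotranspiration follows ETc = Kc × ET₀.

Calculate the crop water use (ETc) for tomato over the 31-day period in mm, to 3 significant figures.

ET₀ = 0.26 × (0.46 × 21.6 + 8.13) = 0.26 × 18.066 = 4.6972 mm/d
ETc = Kc × ET₀ = 1.05 × 4.6972 = 4.9321 mm/d
Over 31 days: 4.9321 × 31 = 152.895 mm

153 mm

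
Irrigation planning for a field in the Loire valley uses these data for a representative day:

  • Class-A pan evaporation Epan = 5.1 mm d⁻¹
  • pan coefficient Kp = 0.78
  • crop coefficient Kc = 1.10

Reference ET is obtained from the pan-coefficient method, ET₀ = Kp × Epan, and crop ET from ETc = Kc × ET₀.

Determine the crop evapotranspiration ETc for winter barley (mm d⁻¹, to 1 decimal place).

ET₀ = 0.78 × 5.1 = 3.9780 mm/d
ETc = Kc × ET₀ = 1.10 × 3.9780 = 4.3758 mm/d

4.4 mm d⁻¹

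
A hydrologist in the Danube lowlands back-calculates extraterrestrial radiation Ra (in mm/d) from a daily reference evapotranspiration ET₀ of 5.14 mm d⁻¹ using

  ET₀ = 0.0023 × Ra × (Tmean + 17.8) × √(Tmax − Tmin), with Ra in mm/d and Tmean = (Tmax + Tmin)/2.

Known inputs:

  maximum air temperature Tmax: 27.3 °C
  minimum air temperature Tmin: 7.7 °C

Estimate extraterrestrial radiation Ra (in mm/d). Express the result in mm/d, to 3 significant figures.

Tmean = 17.50 °C; √ΔT = 4.4272
Ra = ET₀ / [0.0023 × (Tmean+17.8) × √ΔT] = 5.14 / (0.0023 × 35.30 × 4.4272) = 14.300 mm/d

14.3 mm/d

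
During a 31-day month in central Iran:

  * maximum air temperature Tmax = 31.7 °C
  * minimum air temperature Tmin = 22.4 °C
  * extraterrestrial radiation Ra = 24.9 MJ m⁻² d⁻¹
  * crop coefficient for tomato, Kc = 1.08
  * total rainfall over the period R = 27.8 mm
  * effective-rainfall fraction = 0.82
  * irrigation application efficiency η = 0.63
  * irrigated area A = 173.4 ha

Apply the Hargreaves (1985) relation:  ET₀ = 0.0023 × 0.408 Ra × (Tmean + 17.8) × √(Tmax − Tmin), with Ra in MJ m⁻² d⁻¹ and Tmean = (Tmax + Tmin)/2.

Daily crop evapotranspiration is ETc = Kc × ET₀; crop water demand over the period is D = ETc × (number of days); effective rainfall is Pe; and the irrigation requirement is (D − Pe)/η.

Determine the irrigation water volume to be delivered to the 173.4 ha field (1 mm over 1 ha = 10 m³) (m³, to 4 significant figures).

Tmean = (31.7 + 22.4)/2 = 27.05 °C
0.408 Ra = 0.408 × 24.9 = 10.1592 mm/d equivalent
ET₀ = 0.0023 × 10.1592 × (27.05 + 17.8) × √9.3 = 0.0023 × 10.1592 × 44.85 × 3.0496 = 3.1959 mm/d
ETc = Kc × ET₀ = 1.08 × 3.1959 = 3.4516 mm/d
Crop demand D = ETc × 31 d = 3.4516 × 31 = 107.000 mm
Pe = 0.82 × 27.8 = 22.796 mm
D − Pe = 107.000 − 22.796 = 84.204 mm
Gross irrigation = 84.204 / 0.63 = 133.657 mm
Volume = 133.657 mm × 173.4 ha × 10 = 231761.2 m³

231800 m³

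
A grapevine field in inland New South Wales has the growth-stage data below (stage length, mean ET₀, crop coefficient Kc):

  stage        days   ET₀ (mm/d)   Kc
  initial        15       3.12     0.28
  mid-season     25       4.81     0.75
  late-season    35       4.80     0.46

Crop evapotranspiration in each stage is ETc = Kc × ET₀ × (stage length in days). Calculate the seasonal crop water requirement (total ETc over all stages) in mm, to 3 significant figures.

initial: 0.28 × 3.12 × 15 = 13.10 mm
mid-season: 0.75 × 4.81 × 25 = 90.19 mm
late-season: 0.46 × 4.80 × 35 = 77.28 mm
Seasonal total = 180.57 mm

181 mm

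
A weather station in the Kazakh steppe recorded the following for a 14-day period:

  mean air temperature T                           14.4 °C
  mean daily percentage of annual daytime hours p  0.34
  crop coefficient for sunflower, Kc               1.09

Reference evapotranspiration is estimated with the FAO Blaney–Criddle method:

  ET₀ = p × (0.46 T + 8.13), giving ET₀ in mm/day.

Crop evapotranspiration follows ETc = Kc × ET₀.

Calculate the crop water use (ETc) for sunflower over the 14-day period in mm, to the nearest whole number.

ET₀ = 0.34 × (0.46 × 14.4 + 8.13) = 0.34 × 14.754 = 5.0164 mm/d
ETc = Kc × ET₀ = 1.09 × 5.0164 = 5.4679 mm/d
Over 14 days: 5.4679 × 14 = 76.551 mm

77 mm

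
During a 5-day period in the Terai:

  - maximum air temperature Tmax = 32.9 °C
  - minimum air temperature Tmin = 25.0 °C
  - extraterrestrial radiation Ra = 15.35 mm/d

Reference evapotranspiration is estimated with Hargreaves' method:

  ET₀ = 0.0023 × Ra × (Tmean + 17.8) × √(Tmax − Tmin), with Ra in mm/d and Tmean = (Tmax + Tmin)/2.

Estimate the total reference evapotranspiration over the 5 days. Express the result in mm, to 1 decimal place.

Tmean = (32.9 + 25.0)/2 = 28.95 °C
ET₀ = 0.0023 × 15.35 × (28.95 + 17.8) × √7.9 = 0.0023 × 15.35 × 46.75 × 2.8107 = 4.6391 mm/d
Over 5 days: 4.6391 × 5 = 23.196 mm

23.2 mm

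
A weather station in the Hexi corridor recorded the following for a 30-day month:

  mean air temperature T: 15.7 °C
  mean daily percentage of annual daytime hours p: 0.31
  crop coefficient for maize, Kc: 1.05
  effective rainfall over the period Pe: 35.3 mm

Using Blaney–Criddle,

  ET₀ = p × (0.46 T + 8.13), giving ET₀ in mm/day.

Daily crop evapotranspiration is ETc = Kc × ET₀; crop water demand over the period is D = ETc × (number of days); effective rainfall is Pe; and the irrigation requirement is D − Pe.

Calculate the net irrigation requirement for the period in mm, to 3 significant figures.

ET₀ = 0.31 × (0.46 × 15.7 + 8.13) = 0.31 × 15.352 = 4.7591 mm/d
ETc = Kc × ET₀ = 1.05 × 4.7591 = 4.9971 mm/d
Crop demand D = ETc × 30 d = 4.9971 × 30 = 149.913 mm
D − Pe = 149.913 − 35.3 = 114.613 mm

115 mm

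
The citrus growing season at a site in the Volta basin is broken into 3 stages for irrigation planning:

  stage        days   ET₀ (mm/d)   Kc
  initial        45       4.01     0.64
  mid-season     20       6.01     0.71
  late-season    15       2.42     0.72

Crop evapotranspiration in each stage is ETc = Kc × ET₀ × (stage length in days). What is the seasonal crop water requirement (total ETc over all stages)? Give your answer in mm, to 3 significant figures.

initial: 0.64 × 4.01 × 45 = 115.49 mm
mid-season: 0.71 × 6.01 × 20 = 85.34 mm
late-season: 0.72 × 2.42 × 15 = 26.14 mm
Seasonal total = 226.97 mm

227 mm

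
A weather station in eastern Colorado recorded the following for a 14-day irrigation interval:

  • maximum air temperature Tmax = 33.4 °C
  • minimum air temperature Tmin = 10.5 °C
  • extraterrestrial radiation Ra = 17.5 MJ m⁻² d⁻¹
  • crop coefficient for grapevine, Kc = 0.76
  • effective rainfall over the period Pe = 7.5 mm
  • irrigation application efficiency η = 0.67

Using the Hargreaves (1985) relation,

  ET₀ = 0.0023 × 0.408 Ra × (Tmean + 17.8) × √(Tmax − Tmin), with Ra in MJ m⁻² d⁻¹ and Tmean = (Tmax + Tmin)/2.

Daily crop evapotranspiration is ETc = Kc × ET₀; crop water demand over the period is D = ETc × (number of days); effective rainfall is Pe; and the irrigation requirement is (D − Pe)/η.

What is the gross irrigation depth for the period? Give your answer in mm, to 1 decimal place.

38.4 mm

Tmean = (33.4 + 10.5)/2 = 21.95 °C
0.408 Ra = 0.408 × 17.5 = 7.1400 mm/d equivalent
ET₀ = 0.0023 × 7.1400 × (21.95 + 17.8) × √22.9 = 0.0023 × 7.1400 × 39.75 × 4.7854 = 3.1238 mm/d
ETc = Kc × ET₀ = 0.76 × 3.1238 = 2.3741 mm/d
Crop demand D = ETc × 14 d = 2.3741 × 14 = 33.237 mm
D − Pe = 33.237 − 7.5 = 25.737 mm
Gross irrigation = 25.737 / 0.67 = 38.413 mm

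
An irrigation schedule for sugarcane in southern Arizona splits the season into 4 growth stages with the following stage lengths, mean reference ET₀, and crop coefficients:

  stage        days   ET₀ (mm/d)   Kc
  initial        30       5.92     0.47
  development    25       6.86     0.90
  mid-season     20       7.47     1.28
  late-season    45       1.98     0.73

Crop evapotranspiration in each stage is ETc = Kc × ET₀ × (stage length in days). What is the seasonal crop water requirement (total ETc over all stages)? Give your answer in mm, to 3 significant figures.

494 mm

initial: 0.47 × 5.92 × 30 = 83.47 mm
development: 0.90 × 6.86 × 25 = 154.35 mm
mid-season: 1.28 × 7.47 × 20 = 191.23 mm
late-season: 0.73 × 1.98 × 45 = 65.04 mm
Seasonal total = 494.09 mm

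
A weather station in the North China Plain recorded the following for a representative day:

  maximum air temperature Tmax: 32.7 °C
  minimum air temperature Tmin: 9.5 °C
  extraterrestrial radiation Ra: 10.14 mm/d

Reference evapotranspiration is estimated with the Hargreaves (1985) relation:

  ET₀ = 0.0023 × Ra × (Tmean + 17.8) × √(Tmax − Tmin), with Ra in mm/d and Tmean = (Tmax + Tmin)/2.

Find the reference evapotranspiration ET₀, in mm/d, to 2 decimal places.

Tmean = (32.7 + 9.5)/2 = 21.10 °C
ET₀ = 0.0023 × 10.14 × (21.10 + 17.8) × √23.2 = 0.0023 × 10.14 × 38.90 × 4.8166 = 4.3697 mm/d

4.37 mm/d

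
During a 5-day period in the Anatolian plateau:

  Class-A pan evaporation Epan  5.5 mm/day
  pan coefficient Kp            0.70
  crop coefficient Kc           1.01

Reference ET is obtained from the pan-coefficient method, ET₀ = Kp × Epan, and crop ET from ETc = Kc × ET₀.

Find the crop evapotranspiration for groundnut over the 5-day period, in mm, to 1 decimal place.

ET₀ = 0.70 × 5.5 = 3.8500 mm/d
ETc = Kc × ET₀ = 1.01 × 3.8500 = 3.8885 mm/d
Over 5 days: 3.8885 × 5 = 19.443 mm

19.4 mm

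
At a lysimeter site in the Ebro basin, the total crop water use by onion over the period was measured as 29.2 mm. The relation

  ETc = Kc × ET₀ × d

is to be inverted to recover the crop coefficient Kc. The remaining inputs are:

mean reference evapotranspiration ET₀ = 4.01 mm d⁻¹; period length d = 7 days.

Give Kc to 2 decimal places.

1.04

ETc = Kc × ET₀ × d  ⇒  Kc = ETc / (ET₀ × d)
Kc = 29.2 / (4.01 × 7) = 29.2 / 28.07 = 1.0403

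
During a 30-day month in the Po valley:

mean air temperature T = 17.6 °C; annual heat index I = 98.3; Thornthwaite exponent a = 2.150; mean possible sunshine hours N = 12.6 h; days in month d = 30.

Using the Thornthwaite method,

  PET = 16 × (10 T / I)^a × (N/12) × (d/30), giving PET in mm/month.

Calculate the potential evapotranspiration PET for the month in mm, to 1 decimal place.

10T/I = 10 × 17.6 / 98.3 = 1.7904
(10T/I)^a = 1.7904^2.150 = 3.4982
Uncorrected PET = 16 × 3.4982 = 55.971 mm
Correction = (N/12)(d/30) = (12.6/12)(30/30) = 1.0500
PET = 55.971 × 1.0500 = 58.770 mm/month

58.8 mm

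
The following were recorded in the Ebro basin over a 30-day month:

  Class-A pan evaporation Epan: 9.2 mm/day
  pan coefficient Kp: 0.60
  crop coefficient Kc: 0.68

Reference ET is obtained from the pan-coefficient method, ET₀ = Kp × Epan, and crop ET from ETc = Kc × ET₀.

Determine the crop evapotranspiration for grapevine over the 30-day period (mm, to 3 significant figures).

113 mm

ET₀ = 0.60 × 9.2 = 5.5200 mm/d
ETc = Kc × ET₀ = 0.68 × 5.5200 = 3.7536 mm/d
Over 30 days: 3.7536 × 30 = 112.608 mm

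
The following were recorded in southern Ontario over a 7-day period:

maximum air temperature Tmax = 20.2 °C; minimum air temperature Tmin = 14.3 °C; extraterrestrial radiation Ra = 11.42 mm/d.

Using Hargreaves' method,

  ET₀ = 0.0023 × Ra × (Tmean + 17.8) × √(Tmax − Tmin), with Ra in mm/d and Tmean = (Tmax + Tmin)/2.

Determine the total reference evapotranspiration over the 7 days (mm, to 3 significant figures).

Tmean = (20.2 + 14.3)/2 = 17.25 °C
ET₀ = 0.0023 × 11.42 × (17.25 + 17.8) × √5.9 = 0.0023 × 11.42 × 35.05 × 2.4290 = 2.2362 mm/d
Over 7 days: 2.2362 × 7 = 15.653 mm

15.7 mm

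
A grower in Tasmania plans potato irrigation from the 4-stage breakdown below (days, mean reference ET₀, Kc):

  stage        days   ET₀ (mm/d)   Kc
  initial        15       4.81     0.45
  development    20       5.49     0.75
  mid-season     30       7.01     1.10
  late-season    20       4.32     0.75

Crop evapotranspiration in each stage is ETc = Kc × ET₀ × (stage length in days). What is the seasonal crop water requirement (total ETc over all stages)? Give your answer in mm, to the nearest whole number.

initial: 0.45 × 4.81 × 15 = 32.47 mm
development: 0.75 × 5.49 × 20 = 82.35 mm
mid-season: 1.10 × 7.01 × 30 = 231.33 mm
late-season: 0.75 × 4.32 × 20 = 64.80 mm
Seasonal total = 410.95 mm

411 mm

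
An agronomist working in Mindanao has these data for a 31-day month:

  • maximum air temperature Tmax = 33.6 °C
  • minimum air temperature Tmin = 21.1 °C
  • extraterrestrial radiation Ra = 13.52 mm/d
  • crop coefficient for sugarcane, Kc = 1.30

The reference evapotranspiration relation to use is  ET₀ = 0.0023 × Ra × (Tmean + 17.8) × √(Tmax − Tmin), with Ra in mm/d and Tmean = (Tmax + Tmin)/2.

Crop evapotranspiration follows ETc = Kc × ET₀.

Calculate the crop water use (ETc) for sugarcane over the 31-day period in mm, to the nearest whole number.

200 mm

Tmean = (33.6 + 21.1)/2 = 27.35 °C
ET₀ = 0.0023 × 13.52 × (27.35 + 17.8) × √12.5 = 0.0023 × 13.52 × 45.15 × 3.5355 = 4.9638 mm/d
ETc = Kc × ET₀ = 1.30 × 4.9638 = 6.4529 mm/d
Over 31 days: 6.4529 × 31 = 200.040 mm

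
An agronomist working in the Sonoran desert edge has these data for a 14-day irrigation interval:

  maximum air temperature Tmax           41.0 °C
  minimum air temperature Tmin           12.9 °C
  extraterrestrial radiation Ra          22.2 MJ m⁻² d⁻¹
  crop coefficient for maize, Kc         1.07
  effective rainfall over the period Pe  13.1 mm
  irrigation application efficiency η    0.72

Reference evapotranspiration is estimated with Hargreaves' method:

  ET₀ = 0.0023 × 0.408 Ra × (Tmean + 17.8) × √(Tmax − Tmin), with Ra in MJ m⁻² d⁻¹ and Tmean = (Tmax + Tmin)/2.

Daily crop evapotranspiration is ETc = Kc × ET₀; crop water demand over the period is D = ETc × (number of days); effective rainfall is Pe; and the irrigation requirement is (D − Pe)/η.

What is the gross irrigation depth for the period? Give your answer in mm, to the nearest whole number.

85 mm

Tmean = (41.0 + 12.9)/2 = 26.95 °C
0.408 Ra = 0.408 × 22.2 = 9.0576 mm/d equivalent
ET₀ = 0.0023 × 9.0576 × (26.95 + 17.8) × √28.1 = 0.0023 × 9.0576 × 44.75 × 5.3009 = 4.9418 mm/d
ETc = Kc × ET₀ = 1.07 × 4.9418 = 5.2877 mm/d
Crop demand D = ETc × 14 d = 5.2877 × 14 = 74.028 mm
D − Pe = 74.028 − 13.1 = 60.928 mm
Gross irrigation = 60.928 / 0.72 = 84.622 mm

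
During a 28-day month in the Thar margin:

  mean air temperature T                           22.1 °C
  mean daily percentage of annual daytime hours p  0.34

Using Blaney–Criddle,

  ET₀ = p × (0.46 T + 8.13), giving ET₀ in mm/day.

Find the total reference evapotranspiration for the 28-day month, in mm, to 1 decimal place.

ET₀ = 0.34 × (0.46 × 22.1 + 8.13) = 0.34 × 18.296 = 6.2206 mm/d
Monthly total = 6.2206 × 28 = 174.177 mm

174.2 mm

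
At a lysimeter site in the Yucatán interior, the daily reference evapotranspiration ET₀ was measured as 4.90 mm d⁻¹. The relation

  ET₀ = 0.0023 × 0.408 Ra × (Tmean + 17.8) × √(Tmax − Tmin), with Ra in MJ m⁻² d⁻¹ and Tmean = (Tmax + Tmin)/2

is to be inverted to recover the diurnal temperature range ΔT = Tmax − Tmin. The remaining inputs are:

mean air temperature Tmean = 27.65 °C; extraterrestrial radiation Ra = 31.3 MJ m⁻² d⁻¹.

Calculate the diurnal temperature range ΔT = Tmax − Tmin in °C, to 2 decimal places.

13.47 °C

√ΔT = ET₀ / [0.0023 × 0.408 × Ra × (Tmean+17.8)] = 4.90 / (0.0023 × 12.7704 × 45.45) = 3.6705
ΔT = 3.6705² = 13.473 °C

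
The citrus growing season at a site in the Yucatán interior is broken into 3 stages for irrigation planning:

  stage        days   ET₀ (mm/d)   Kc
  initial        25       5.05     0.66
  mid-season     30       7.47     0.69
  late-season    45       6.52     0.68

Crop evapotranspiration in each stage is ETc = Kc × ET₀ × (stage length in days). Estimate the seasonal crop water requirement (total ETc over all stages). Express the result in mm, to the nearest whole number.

437 mm

initial: 0.66 × 5.05 × 25 = 83.33 mm
mid-season: 0.69 × 7.47 × 30 = 154.63 mm
late-season: 0.68 × 6.52 × 45 = 199.51 mm
Seasonal total = 437.47 mm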